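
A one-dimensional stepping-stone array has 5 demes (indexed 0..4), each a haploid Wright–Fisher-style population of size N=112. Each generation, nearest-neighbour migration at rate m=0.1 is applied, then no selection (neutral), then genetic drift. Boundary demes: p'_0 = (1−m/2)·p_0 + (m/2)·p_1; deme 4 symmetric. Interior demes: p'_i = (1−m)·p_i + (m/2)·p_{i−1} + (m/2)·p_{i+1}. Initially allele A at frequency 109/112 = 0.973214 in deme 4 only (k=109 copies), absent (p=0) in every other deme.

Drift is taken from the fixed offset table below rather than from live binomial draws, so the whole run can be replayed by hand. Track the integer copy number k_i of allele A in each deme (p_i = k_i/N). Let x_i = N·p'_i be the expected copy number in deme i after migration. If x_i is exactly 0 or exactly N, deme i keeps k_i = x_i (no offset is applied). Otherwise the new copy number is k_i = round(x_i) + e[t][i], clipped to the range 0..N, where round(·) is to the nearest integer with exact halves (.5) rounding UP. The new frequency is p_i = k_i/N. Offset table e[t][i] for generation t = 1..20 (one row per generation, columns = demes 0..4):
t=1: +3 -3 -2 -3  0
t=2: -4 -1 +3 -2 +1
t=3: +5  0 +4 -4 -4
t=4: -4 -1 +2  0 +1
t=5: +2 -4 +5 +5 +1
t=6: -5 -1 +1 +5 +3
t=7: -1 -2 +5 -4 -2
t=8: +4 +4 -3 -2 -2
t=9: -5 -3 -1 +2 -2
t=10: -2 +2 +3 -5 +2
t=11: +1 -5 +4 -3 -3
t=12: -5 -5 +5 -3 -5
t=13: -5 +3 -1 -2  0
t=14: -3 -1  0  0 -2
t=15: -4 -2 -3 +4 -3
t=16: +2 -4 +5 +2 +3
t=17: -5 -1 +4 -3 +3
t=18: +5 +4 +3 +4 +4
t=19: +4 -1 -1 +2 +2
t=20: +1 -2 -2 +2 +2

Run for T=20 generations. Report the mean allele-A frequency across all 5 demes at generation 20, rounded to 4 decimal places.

t=0: k=[0 0 0 0 109]
t=1: x=[0.0000 0.0000 0.0000 5.4500 103.5500] k=[0 0 0 2 104]
t=2: x=[0.0000 0.0000 0.1000 7.0000 98.9000] k=[0 0 3 5 100]
t=3: x=[0.0000 0.1500 2.9500 9.6500 95.2500] k=[0 0 7 6 91]
t=4: x=[0.0000 0.3500 6.6000 10.3000 86.7500] k=[0 0 9 10 88]
t=5: x=[0.0000 0.4500 8.6000 13.8500 84.1000] k=[0 0 14 19 85]
t=6: x=[0.0000 0.7000 13.5500 22.0500 81.7000] k=[0 0 15 27 85]
t=7: x=[0.0000 0.7500 14.8500 29.3000 82.1000] k=[0 0 20 25 80]
t=8: x=[0.0000 1.0000 19.2500 27.5000 77.2500] k=[0 5 16 26 75]
t=9: x=[0.2500 5.3000 15.9500 27.9500 72.5500] k=[0 2 15 30 71]
t=10: x=[0.1000 2.5500 15.1000 31.3000 68.9500] k=[0 5 18 26 71]
t=11: x=[0.2500 5.4000 17.7500 27.8500 68.7500] k=[1 0 22 25 66]
t=12: x=[0.9500 1.1500 21.0500 26.9000 63.9500] k=[0 0 26 24 59]
t=13: x=[0.0000 1.3000 24.6000 25.8500 57.2500] k=[0 4 24 24 57]
t=14: x=[0.2000 4.8000 23.0000 25.6500 55.3500] k=[0 4 23 26 53]
t=15: x=[0.2000 4.7500 22.2000 27.2000 51.6500] k=[0 3 19 31 49]
t=16: x=[0.1500 3.6500 18.8000 31.3000 48.1000] k=[2 0 24 33 51]
t=17: x=[1.9000 1.3000 23.2500 33.4500 50.1000] k=[0 0 27 30 53]
t=18: x=[0.0000 1.3500 25.8000 31.0000 51.8500] k=[0 5 29 35 56]
t=19: x=[0.2500 5.9500 28.1000 35.7500 54.9500] k=[4 5 27 38 57]
t=20: x=[4.0500 6.0500 26.4500 38.4000 56.0500] k=[5 4 24 40 58]

0.2339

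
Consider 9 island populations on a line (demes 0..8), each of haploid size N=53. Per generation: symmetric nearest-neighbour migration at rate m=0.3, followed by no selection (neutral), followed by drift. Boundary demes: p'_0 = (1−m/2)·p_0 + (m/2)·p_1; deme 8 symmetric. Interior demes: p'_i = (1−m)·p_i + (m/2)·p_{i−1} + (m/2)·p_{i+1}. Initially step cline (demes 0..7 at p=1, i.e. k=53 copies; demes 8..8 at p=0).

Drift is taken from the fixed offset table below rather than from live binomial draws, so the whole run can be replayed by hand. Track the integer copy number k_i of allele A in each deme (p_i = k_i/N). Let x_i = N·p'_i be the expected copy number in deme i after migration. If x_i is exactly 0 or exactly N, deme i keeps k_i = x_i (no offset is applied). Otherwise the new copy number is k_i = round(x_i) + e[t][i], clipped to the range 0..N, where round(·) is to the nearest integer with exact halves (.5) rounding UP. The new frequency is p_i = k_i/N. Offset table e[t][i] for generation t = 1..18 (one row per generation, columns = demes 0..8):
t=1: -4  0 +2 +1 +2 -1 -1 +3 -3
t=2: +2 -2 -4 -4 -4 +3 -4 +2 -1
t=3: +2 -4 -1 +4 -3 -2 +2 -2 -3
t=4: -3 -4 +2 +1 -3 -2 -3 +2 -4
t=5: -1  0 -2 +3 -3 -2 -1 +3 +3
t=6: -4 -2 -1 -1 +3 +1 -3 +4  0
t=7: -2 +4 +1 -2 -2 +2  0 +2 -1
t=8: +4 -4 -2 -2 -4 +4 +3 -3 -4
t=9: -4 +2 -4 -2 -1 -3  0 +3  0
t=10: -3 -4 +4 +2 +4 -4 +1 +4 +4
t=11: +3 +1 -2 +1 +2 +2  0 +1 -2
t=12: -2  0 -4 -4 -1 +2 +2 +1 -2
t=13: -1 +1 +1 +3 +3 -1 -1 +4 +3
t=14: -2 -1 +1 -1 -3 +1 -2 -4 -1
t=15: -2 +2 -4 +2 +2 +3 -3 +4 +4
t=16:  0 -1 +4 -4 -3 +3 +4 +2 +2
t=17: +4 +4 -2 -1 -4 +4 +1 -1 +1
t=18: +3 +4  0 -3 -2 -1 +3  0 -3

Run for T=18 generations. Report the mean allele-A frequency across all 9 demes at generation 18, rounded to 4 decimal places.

0.8721

t=0: k=[53 53 53 53 53 53 53 53 0]
t=1: x=[53.0000 53.0000 53.0000 53.0000 53.0000 53.0000 53.0000 45.0500 7.9500] k=[53 53 53 53 53 53 53 48 5]
t=2: x=[53.0000 53.0000 53.0000 53.0000 53.0000 53.0000 52.2500 42.3000 11.4500] k=[53 53 53 53 53 53 48 44 10]
t=3: x=[53.0000 53.0000 53.0000 53.0000 53.0000 52.2500 48.1500 39.5000 15.1000] k=[53 53 53 53 53 50 50 38 12]
t=4: x=[53.0000 53.0000 53.0000 53.0000 52.5500 50.4500 48.2000 35.9000 15.9000] k=[53 53 53 53 50 48 45 38 12]
t=5: x=[53.0000 53.0000 53.0000 52.5500 50.1500 47.8500 44.4000 35.1500 15.9000] k=[53 53 53 53 47 46 43 38 19]
t=6: x=[53.0000 53.0000 53.0000 52.1000 47.7500 45.7000 42.7000 35.9000 21.8500] k=[53 53 53 51 51 47 40 40 22]
t=7: x=[53.0000 53.0000 52.7000 51.3000 50.4000 46.5500 41.0500 37.3000 24.7000] k=[53 53 53 49 48 49 41 39 24]
t=8: x=[53.0000 53.0000 52.4000 49.4500 48.3000 47.6500 41.9000 37.0500 26.2500] k=[53 53 50 47 44 52 45 34 22]
t=9: x=[53.0000 52.5500 50.0000 47.0000 45.6500 49.7500 44.4000 33.8500 23.8000] k=[53 53 46 45 45 47 44 37 24]
t=10: x=[53.0000 51.9500 46.9000 45.1500 45.3000 46.2500 43.4000 36.1000 25.9500] k=[53 48 51 47 49 42 44 40 30]
t=11: x=[52.2500 49.2000 49.9500 47.9000 47.6500 43.3500 43.1000 39.1000 31.5000] k=[53 50 48 49 50 45 43 40 30]
t=12: x=[52.5500 50.1500 48.4500 49.0000 49.1000 45.4500 42.8500 38.9500 31.5000] k=[51 50 44 45 48 47 45 40 30]
t=13: x=[50.8500 49.2500 45.0500 45.3000 47.4000 46.8500 44.5500 39.2500 31.5000] k=[50 50 46 48 50 46 44 43 35]
t=14: x=[50.0000 49.4000 46.9000 48.0000 49.1000 46.3000 44.1500 41.9500 36.2000] k=[48 48 48 47 46 47 42 38 35]
t=15: x=[48.0000 48.0000 47.8500 47.0000 46.3000 46.1000 42.1500 38.1500 35.4500] k=[46 50 44 49 48 49 39 42 39]
t=16: x=[46.6000 48.5000 45.6500 48.1000 48.3000 47.3500 40.9500 41.1000 39.4500] k=[47 48 50 44 45 50 45 43 41]
t=17: x=[47.1500 48.1500 48.8000 45.0500 45.6000 48.5000 45.4500 43.0000 41.3000] k=[51 52 47 44 42 53 46 42 42]
t=18: x=[51.1500 51.1000 47.3000 44.1500 43.9500 50.3000 46.4500 42.6000 42.0000] k=[53 53 47 41 42 49 49 43 39]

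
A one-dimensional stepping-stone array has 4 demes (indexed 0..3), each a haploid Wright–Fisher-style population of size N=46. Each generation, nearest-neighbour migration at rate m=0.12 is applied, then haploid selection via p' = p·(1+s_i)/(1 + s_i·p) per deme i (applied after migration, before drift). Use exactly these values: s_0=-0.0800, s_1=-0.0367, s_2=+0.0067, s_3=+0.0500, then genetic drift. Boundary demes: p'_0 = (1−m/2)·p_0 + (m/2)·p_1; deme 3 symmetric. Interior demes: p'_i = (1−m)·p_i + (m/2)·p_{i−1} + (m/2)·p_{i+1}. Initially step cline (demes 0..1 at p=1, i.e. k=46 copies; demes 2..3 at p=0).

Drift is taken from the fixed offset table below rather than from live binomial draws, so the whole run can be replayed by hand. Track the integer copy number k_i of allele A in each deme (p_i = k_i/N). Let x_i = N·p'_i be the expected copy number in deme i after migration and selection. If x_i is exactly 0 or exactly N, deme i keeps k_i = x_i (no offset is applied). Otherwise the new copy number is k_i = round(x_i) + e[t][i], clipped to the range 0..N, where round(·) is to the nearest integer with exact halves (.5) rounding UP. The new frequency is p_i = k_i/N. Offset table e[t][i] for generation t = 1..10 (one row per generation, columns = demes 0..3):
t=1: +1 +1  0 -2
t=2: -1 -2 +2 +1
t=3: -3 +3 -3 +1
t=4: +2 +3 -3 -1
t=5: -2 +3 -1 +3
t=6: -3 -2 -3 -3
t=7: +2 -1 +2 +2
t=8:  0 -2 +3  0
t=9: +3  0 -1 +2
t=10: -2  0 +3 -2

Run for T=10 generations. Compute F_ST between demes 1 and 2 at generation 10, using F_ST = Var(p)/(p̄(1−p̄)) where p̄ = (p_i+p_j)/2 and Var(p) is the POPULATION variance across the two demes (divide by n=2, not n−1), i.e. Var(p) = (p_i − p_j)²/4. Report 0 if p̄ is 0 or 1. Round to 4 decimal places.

0.0799

t=0: k=[46 46 0 0]
t=1: x=[46.0000 43.1414 2.7774 0.0000] k=[46 44 3 0]
t=2: x=[45.8696 41.5108 5.3113 0.1890] k=[45 40 7 1]
t=3: x=[44.5904 38.0778 8.6669 1.4259] k=[42 41 6 2]
t=4: x=[41.6206 38.7342 7.9036 2.3463] k=[44 42 5 1]
t=5: x=[43.7049 39.6994 7.0196 1.3002] k=[42 43 6 4]
t=6: x=[41.7491 40.5427 8.1447 4.3067] k=[39 39 5 1]
t=7: x=[38.4907 36.6853 6.8388 1.3002] k=[40 36 9 3]
t=8: x=[39.2965 34.2967 10.3133 3.5152] k=[39 32 13 4]
t=9: x=[38.0463 30.9032 13.6641 4.7436] k=[41 31 13 7]
t=10: x=[39.9768 30.1337 13.7844 7.6667] k=[38 30 17 6]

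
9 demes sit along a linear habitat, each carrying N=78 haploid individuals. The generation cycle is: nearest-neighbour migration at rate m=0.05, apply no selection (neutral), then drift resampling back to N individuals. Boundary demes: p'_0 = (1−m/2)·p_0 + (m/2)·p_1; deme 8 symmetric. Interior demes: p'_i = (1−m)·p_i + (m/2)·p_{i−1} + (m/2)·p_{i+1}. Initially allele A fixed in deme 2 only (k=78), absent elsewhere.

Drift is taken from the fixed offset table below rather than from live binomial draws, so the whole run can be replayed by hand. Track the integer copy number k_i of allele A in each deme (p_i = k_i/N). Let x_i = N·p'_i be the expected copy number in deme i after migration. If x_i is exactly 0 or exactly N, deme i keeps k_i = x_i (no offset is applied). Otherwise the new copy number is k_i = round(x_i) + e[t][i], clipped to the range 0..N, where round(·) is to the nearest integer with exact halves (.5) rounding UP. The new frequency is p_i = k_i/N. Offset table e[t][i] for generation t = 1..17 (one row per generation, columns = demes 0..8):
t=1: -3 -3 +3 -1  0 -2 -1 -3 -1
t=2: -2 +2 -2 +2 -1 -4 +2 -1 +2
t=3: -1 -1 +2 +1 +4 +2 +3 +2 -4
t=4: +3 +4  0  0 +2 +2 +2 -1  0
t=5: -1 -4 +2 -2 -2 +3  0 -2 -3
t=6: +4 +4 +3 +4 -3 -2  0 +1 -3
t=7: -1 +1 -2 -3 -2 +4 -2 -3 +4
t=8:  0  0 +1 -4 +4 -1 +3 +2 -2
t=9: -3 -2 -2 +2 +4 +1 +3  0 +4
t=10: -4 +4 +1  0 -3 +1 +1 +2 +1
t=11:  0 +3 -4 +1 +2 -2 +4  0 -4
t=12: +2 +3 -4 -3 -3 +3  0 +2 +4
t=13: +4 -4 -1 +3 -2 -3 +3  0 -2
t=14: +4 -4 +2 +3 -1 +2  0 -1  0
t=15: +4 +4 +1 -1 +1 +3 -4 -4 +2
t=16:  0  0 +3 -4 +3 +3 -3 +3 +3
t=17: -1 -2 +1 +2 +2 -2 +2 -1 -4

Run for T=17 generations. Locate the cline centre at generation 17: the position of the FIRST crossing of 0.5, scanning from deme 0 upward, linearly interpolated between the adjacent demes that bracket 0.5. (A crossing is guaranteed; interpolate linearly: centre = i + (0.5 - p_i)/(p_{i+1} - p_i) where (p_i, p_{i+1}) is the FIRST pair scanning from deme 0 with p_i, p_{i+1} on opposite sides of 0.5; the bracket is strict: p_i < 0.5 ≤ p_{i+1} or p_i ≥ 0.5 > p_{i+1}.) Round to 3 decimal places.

t=0: k=[0 0 78 0 0 0 0 0 0]
t=1: x=[0.0000 1.9500 74.1000 1.9500 0.0000 0.0000 0.0000 0.0000 0.0000] k=[0 0 77 1 0 0 0 0 0]
t=2: x=[0.0000 1.9250 73.1750 2.8750 0.0250 0.0000 0.0000 0.0000 0.0000] k=[0 4 71 5 0 0 0 0 0]
t=3: x=[0.1000 5.5750 67.6750 6.5250 0.1250 0.0000 0.0000 0.0000 0.0000] k=[0 5 70 8 4 0 0 0 0]
t=4: x=[0.1250 6.5000 66.8250 9.4500 4.0000 0.1000 0.0000 0.0000 0.0000] k=[3 11 67 9 6 2 0 0 0]
t=5: x=[3.2000 12.2000 64.1500 10.3750 5.9750 2.0500 0.0500 0.0000 0.0000] k=[2 8 66 8 4 5 0 0 0]
t=6: x=[2.1500 9.3000 63.1000 9.3500 4.1250 4.8500 0.1250 0.0000 0.0000] k=[6 13 66 13 1 3 0 0 0]
t=7: x=[6.1750 14.1500 63.3500 14.0250 1.3500 2.8750 0.0750 0.0000 0.0000] k=[5 15 61 11 0 7 0 0 0]
t=8: x=[5.2500 15.9000 58.6000 11.9750 0.4500 6.6500 0.1750 0.0000 0.0000] k=[5 16 60 8 4 6 3 0 0]
t=9: x=[5.2750 16.8250 57.6000 9.2000 4.1500 5.8750 3.0000 0.0750 0.0000] k=[2 15 56 11 8 7 6 0 0]
t=10: x=[2.3250 15.7000 53.8500 12.0500 8.0500 7.0000 5.8750 0.1500 0.0000] k=[0 20 55 12 5 8 7 2 0]
t=11: x=[0.5000 20.3750 53.0500 12.9000 5.2500 7.9000 6.9000 2.0750 0.0500] k=[1 23 49 14 7 6 11 2 0]
t=12: x=[1.5500 23.1000 47.4750 14.7000 7.1500 6.1500 10.6500 2.1750 0.0500] k=[4 26 43 12 4 9 11 4 4]
t=13: x=[4.5500 25.8750 41.8000 12.5750 4.3250 8.9250 10.7750 4.1750 4.0000] k=[9 22 41 16 2 6 14 4 2]
t=14: x=[9.3250 22.1500 39.9000 16.2750 2.4500 6.1000 13.5500 4.2000 2.0500] k=[13 18 42 19 1 8 14 3 2]
t=15: x=[13.1250 18.4750 40.8250 19.1250 1.6250 7.9750 13.5750 3.2500 2.0250] k=[17 22 42 18 3 11 10 0 4]
t=16: x=[17.1250 22.3750 40.9000 18.2250 3.5750 10.7750 9.7750 0.3500 3.9000] k=[17 22 44 14 7 14 7 3 7]
t=17: x=[17.1250 22.4250 42.7000 14.5750 7.3500 13.6500 7.0750 3.2000 6.9000] k=[16 20 44 17 9 12 9 2 3]

1.792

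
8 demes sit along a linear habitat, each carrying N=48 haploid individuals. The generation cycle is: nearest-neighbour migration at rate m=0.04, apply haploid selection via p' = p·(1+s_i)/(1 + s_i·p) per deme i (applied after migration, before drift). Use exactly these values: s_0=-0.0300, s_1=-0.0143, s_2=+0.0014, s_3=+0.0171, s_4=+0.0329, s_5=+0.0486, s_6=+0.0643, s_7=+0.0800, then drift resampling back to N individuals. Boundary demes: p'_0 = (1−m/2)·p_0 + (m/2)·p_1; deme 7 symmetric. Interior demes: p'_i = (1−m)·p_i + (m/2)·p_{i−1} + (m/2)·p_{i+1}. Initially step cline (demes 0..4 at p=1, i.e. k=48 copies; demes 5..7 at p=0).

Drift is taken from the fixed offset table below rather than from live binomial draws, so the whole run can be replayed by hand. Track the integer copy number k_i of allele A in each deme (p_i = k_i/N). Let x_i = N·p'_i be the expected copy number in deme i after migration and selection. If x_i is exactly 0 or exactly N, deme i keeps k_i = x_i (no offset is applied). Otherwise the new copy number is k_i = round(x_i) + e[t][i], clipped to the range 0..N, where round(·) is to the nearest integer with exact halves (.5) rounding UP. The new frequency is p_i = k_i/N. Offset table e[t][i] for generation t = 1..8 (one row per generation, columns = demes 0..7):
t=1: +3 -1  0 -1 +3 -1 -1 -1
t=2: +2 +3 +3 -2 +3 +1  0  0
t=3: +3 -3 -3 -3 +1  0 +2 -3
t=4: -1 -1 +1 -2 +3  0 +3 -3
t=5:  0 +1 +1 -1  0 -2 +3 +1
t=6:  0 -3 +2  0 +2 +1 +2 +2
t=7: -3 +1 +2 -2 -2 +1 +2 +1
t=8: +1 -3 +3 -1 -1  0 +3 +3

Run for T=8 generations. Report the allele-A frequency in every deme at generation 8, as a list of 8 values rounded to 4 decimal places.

t=0: k=[48 48 48 48 48 0 0 0]
t=1: x=[48.0000 48.0000 48.0000 48.0000 47.0700 1.0057 0.0000 0.0000] k=[48 48 48 48 48 0 0 0]
t=2: x=[48.0000 48.0000 48.0000 48.0000 47.0700 1.0057 0.0000 0.0000] k=[48 48 48 48 48 2 0 0]
t=3: x=[48.0000 48.0000 48.0000 48.0000 47.1088 3.0112 0.0426 0.0000] k=[48 48 48 48 48 3 2 0]
t=4: x=[48.0000 48.0000 48.0000 48.0000 47.1281 4.0526 2.1017 0.0432] k=[48 48 48 48 48 4 5 0]
t=5: x=[48.0000 48.0000 48.0000 48.0000 47.1475 5.1128 5.1601 0.1080] k=[48 48 48 48 47 3 8 1]
t=6: x=[48.0000 48.0000 48.0000 47.9803 46.1970 4.1567 8.1740 1.2289] k=[48 48 48 48 48 5 10 3]
t=7: x=[48.0000 48.0000 48.0000 48.0000 47.1669 6.2122 10.2535 3.3735] k=[48 48 48 48 45 7 12 4]
t=8: x=[48.0000 48.0000 48.0000 47.9410 44.4090 8.1769 12.3014 4.4619] k=[48 48 48 47 43 8 15 7]

[1.0000, 1.0000, 1.0000, 0.9792, 0.8958, 0.1667, 0.3125, 0.1458]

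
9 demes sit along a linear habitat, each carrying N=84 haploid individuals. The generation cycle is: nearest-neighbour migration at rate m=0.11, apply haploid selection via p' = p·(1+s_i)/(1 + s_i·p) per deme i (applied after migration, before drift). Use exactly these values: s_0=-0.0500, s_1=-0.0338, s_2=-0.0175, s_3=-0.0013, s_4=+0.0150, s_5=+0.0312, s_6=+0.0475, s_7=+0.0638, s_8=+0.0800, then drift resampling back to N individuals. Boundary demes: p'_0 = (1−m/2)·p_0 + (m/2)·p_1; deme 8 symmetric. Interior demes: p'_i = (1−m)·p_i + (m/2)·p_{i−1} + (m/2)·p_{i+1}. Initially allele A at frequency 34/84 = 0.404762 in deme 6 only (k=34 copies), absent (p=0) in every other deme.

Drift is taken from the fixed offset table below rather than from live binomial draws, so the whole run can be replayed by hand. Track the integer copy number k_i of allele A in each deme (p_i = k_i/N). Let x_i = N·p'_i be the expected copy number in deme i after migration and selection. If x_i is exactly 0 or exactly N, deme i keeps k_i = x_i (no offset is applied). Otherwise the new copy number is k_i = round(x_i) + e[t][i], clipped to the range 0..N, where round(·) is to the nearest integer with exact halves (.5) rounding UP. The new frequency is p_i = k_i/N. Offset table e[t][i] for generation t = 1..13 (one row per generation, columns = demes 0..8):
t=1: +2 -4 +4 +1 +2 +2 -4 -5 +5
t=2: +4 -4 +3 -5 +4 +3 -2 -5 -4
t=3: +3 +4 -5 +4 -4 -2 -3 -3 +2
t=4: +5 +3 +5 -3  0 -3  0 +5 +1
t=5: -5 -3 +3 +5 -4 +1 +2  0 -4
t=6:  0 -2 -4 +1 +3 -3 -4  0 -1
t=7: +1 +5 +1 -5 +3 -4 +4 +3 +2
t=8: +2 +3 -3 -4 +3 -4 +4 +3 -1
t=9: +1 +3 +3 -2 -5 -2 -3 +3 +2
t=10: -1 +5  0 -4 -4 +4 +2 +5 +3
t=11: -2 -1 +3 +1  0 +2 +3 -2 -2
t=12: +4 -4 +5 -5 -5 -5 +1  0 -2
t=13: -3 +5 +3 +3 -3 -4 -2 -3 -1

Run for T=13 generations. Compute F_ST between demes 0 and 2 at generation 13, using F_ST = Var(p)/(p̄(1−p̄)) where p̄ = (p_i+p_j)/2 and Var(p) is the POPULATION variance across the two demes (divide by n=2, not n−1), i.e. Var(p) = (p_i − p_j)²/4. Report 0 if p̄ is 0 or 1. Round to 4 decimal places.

0.0527

t=0: k=[0 0 0 0 0 0 34 0 0]
t=1: x=[0.0000 0.0000 0.0000 0.0000 0.0000 1.9270 31.1641 1.9865 0.0000] k=[0 0 0 0 0 4 27 0 0]
t=2: x=[0.0000 0.0000 0.0000 0.0000 0.2233 5.1927 25.0583 1.5780 0.0000] k=[0 0 0 0 4 8 23 0 0]
t=3: x=[0.0000 0.0000 0.0000 0.2197 4.0571 8.8452 21.6473 1.3444 0.0000] k=[0 0 0 4 0 7 19 0 0]
t=4: x=[0.0000 0.0000 0.2162 3.5556 0.6140 7.4818 17.9411 1.1108 0.0000] k=[0 0 5 1 1 4 18 6 0]
t=5: x=[0.0000 0.2657 4.4303 1.2184 1.1822 4.7406 17.1959 6.7016 0.3563] k=[0 0 7 6 0 6 19 7 0]
t=6: x=[0.0000 0.3720 6.4540 5.7181 0.6698 6.5686 18.2800 7.6966 0.4156] k=[0 0 2 7 4 4 14 8 0]
t=7: x=[0.0000 0.1063 2.1281 6.5521 4.2243 4.6840 13.6420 8.3434 0.4750] k=[0 5 3 2 7 1 18 11 2]
t=8: x=[0.2613 4.4673 3.0034 2.3271 6.4835 2.3337 17.3090 11.4897 2.6882] k=[2 7 0 0 9 0 21 14 2]
t=9: x=[2.1642 6.1414 0.3783 0.4944 8.1185 1.7004 20.1625 14.4500 2.8655] k=[3 9 3 0 3 0 17 17 5]
t=10: x=[3.1698 8.0852 3.1117 0.3296 2.7088 1.1339 16.6766 17.1694 6.0800] k=[2 13 3 0 0 5 19 22 9]
t=11: x=[2.4786 11.4994 3.3281 0.1648 0.2791 5.6549 19.0704 22.1127 10.3960] k=[0 10 6 1 0 8 22 20 8]
t=12: x=[0.5227 8.9513 5.8482 1.2184 0.5024 8.5634 21.8621 20.3897 9.2763] k=[5 5 11 0 0 4 23 20 7]
t=13: x=[4.7642 5.1609 9.9096 0.6042 0.2233 4.9666 22.5472 20.3897 8.2714] k=[2 10 13 4 0 1 21 17 7]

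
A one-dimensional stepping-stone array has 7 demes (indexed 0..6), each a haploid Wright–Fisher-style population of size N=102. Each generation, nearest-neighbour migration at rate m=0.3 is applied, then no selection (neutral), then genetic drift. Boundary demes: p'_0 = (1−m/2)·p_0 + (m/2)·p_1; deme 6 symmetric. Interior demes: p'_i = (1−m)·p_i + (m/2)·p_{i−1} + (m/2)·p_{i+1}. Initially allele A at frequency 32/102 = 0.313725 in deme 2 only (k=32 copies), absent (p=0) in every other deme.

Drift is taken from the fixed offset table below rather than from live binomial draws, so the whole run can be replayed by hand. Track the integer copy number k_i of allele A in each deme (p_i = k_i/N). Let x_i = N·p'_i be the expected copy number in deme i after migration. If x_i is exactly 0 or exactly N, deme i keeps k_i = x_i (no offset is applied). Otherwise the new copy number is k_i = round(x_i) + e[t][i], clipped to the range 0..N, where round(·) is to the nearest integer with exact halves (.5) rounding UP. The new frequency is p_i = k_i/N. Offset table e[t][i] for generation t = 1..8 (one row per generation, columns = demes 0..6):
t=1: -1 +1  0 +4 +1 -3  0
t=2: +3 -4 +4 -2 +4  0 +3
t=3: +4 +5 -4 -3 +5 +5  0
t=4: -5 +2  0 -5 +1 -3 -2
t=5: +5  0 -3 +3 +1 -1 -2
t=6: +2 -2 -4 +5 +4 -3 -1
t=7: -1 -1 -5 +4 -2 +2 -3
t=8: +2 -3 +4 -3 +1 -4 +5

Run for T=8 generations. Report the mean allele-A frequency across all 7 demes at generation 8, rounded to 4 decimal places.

0.0742

t=0: k=[0 0 32 0 0 0 0]
t=1: x=[0.0000 4.8000 22.4000 4.8000 0.0000 0.0000 0.0000] k=[0 6 22 9 0 0 0]
t=2: x=[0.9000 7.5000 17.6500 9.6000 1.3500 0.0000 0.0000] k=[4 4 22 8 5 0 0]
t=3: x=[4.0000 6.7000 17.2000 9.6500 4.7000 0.7500 0.0000] k=[8 12 13 7 10 6 0]
t=4: x=[8.6000 11.5500 11.9500 8.3500 8.9500 5.7000 0.9000] k=[4 14 12 3 10 3 0]
t=5: x=[5.5000 12.2000 10.9500 5.4000 7.9000 3.6000 0.4500] k=[11 12 8 8 9 3 0]
t=6: x=[11.1500 11.2500 8.6000 8.1500 7.9500 3.4500 0.4500] k=[13 9 5 13 12 0 0]
t=7: x=[12.4000 9.0000 6.8000 11.6500 10.3500 1.8000 0.0000] k=[11 8 2 16 8 4 0]
t=8: x=[10.5500 7.5500 5.0000 12.7000 8.6000 4.0000 0.6000] k=[13 5 9 10 10 0 6]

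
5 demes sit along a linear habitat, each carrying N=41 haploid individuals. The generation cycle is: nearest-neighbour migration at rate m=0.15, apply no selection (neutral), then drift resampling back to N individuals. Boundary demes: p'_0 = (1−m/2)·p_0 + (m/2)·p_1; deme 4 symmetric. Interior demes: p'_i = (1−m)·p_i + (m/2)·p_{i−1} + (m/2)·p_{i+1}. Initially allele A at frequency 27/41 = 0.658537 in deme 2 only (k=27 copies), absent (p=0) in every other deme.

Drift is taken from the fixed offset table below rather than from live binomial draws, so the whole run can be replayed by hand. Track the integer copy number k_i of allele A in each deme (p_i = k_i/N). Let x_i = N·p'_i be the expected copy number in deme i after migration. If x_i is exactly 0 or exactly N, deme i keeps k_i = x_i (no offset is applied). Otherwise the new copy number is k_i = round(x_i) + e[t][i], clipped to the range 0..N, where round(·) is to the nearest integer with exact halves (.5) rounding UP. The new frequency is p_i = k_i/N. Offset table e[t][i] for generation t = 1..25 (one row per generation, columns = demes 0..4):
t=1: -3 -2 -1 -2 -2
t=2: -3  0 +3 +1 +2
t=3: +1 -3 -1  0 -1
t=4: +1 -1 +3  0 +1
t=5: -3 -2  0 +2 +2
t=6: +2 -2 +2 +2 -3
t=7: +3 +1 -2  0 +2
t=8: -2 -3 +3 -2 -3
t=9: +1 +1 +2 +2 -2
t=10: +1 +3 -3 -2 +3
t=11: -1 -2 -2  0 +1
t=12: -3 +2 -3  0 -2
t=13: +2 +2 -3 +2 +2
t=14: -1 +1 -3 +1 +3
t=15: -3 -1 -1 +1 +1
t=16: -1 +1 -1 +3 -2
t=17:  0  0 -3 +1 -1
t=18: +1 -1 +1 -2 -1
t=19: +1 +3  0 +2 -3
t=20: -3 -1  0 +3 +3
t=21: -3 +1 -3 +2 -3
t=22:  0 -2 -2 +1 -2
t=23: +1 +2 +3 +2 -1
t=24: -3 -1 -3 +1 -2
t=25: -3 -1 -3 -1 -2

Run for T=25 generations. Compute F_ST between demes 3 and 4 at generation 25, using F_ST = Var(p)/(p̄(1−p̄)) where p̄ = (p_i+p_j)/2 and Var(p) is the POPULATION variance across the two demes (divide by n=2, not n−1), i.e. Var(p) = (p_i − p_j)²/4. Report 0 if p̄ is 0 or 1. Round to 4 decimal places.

t=0: k=[0 0 27 0 0]
t=1: x=[0.0000 2.0250 22.9500 2.0250 0.0000] k=[0 0 22 0 0]
t=2: x=[0.0000 1.6500 18.7000 1.6500 0.0000] k=[0 2 22 3 0]
t=3: x=[0.1500 3.3500 19.0750 4.2000 0.2250] k=[1 0 18 4 0]
t=4: x=[0.9250 1.4250 15.6000 4.7500 0.3000] k=[2 0 19 5 1]
t=5: x=[1.8500 1.5750 16.5250 5.7500 1.3000] k=[0 0 17 8 3]
t=6: x=[0.0000 1.2750 15.0500 8.3000 3.3750] k=[0 0 17 10 0]
t=7: x=[0.0000 1.2750 15.2000 9.7750 0.7500] k=[0 2 13 10 3]
t=8: x=[0.1500 2.6750 11.9500 9.7000 3.5250] k=[0 0 15 8 1]
t=9: x=[0.0000 1.1250 13.3500 8.0000 1.5250] k=[0 2 15 10 0]
t=10: x=[0.1500 2.8250 13.6500 9.6250 0.7500] k=[1 6 11 8 4]
t=11: x=[1.3750 6.0000 10.4000 7.9250 4.3000] k=[0 4 8 8 5]
t=12: x=[0.3000 4.0000 7.7000 7.7750 5.2250] k=[0 6 5 8 3]
t=13: x=[0.4500 5.4750 5.3000 7.4000 3.3750] k=[2 7 2 9 5]
t=14: x=[2.3750 6.2500 2.9000 8.1750 5.3000] k=[1 7 0 9 8]
t=15: x=[1.4500 6.0250 1.2000 8.2500 8.0750] k=[0 5 0 9 9]
t=16: x=[0.3750 4.2500 1.0500 8.3250 9.0000] k=[0 5 0 11 7]
t=17: x=[0.3750 4.2500 1.2000 9.8750 7.3000] k=[0 4 0 11 6]
t=18: x=[0.3000 3.4000 1.1250 9.8000 6.3750] k=[1 2 2 8 5]
t=19: x=[1.0750 1.9250 2.4500 7.3250 5.2250] k=[2 5 2 9 2]
t=20: x=[2.2250 4.5500 2.7500 7.9500 2.5250] k=[0 4 3 11 6]
t=21: x=[0.3000 3.6250 3.6750 10.0250 6.3750] k=[0 5 1 12 3]
t=22: x=[0.3750 4.3250 2.1250 10.5000 3.6750] k=[0 2 0 12 2]
t=23: x=[0.1500 1.7000 1.0500 10.3500 2.7500] k=[1 4 4 12 2]
t=24: x=[1.2250 3.7750 4.6000 10.6500 2.7500] k=[0 3 2 12 1]
t=25: x=[0.2250 2.7000 2.8250 10.4250 1.8250] k=[0 2 0 9 0]

0.1233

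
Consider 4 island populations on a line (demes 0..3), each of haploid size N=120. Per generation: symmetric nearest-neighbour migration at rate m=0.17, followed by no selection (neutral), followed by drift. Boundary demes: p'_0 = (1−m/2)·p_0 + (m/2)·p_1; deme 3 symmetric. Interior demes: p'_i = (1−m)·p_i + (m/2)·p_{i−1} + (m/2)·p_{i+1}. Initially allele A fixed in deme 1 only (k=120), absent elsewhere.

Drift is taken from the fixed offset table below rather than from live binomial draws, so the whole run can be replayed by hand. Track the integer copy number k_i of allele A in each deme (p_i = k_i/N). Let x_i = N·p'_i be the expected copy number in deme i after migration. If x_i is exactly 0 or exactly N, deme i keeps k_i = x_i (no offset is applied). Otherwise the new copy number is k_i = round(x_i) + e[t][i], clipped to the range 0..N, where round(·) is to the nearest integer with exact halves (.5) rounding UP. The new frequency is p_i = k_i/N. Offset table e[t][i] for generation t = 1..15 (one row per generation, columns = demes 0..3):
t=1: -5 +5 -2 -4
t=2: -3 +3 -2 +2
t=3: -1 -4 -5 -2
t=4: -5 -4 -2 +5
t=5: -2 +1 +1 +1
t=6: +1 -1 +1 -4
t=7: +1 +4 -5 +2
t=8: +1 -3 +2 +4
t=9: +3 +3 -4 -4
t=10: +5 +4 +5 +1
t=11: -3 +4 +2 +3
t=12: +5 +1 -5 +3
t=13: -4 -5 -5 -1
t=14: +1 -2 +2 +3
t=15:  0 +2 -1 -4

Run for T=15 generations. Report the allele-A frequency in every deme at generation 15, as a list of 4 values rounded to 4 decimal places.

t=0: k=[0 120 0 0]
t=1: x=[10.2000 99.6000 10.2000 0.0000] k=[5 105 8 0]
t=2: x=[13.5000 88.2550 15.5650 0.6800] k=[11 91 14 3]
t=3: x=[17.8000 77.6550 19.6100 3.9350] k=[17 74 15 2]
t=4: x=[21.8450 64.1400 18.9100 3.1050] k=[17 60 17 8]
t=5: x=[20.6550 52.6900 19.8900 8.7650] k=[19 54 21 10]
t=6: x=[21.9750 48.2200 22.8700 10.9350] k=[23 47 24 7]
t=7: x=[25.0400 43.0050 24.5100 8.4450] k=[26 47 20 10]
t=8: x=[27.7850 42.9200 21.4450 10.8500] k=[29 40 23 15]
t=9: x=[29.9350 37.6200 23.7650 15.6800] k=[33 41 20 12]
t=10: x=[33.6800 38.5350 21.1050 12.6800] k=[39 43 26 14]
t=11: x=[39.3400 41.2150 26.4250 15.0200] k=[36 45 28 18]
t=12: x=[36.7650 42.7900 28.5950 18.8500] k=[42 44 24 22]
t=13: x=[42.1700 42.1300 25.5300 22.1700] k=[38 37 21 21]
t=14: x=[37.9150 35.7250 22.3600 21.0000] k=[39 34 24 24]
t=15: x=[38.5750 33.5750 24.8500 24.0000] k=[39 36 24 20]

[0.3250, 0.3000, 0.2000, 0.1667]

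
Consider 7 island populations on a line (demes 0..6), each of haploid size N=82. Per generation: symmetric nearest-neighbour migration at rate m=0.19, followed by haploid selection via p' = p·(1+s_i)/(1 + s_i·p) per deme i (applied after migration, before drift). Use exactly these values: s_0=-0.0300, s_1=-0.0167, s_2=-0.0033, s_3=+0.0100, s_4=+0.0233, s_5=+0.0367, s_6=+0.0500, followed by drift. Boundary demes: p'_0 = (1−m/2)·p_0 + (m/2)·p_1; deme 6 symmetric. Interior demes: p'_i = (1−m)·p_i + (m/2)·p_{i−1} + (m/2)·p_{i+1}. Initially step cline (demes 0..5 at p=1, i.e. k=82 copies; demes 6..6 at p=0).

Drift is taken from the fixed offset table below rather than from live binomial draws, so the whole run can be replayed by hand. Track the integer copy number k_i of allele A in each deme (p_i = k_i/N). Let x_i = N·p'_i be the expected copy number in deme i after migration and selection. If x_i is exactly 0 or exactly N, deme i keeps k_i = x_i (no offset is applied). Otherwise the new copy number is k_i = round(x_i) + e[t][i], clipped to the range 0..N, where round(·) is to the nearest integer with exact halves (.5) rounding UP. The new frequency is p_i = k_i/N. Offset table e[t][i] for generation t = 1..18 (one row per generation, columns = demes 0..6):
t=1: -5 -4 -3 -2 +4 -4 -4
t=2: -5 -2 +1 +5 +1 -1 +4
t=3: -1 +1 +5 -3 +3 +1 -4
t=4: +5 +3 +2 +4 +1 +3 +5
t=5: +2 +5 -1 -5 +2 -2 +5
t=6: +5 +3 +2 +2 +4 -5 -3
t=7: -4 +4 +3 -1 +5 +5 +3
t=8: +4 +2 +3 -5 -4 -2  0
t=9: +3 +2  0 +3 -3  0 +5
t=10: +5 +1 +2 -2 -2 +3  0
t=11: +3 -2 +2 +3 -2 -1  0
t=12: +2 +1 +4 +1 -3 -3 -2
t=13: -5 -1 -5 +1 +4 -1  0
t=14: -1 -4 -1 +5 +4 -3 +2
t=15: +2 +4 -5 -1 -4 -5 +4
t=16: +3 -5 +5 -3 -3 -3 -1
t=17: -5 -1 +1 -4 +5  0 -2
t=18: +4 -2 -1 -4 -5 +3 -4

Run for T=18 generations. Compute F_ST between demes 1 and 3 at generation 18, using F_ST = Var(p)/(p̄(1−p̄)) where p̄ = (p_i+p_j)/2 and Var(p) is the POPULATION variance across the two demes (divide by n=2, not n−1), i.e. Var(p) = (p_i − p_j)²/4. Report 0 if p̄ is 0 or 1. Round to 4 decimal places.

0.0115

t=0: k=[82 82 82 82 82 82 0]
t=1: x=[82.0000 82.0000 82.0000 82.0000 82.0000 74.4604 8.1408] k=[82 82 82 82 82 70 4]
t=2: x=[82.0000 82.0000 82.0000 82.0000 80.8856 65.3533 10.7164] k=[82 82 82 82 82 64 15]
t=3: x=[82.0000 82.0000 82.0000 82.0000 80.3281 61.6121 20.3933] k=[82 82 82 82 82 63 16]
t=4: x=[82.0000 82.0000 82.0000 82.0000 80.2352 60.9096 21.2234] k=[82 82 82 82 81 64 26]
t=5: x=[82.0000 82.0000 82.0000 81.9059 79.5357 62.5449 30.5391] k=[82 82 82 77 82 61 36]
t=6: x=[82.0000 82.0000 81.5234 77.9881 79.5846 61.1847 39.3725] k=[82 82 82 80 82 56 36]
t=7: x=[82.0000 82.0000 81.8094 80.3957 79.3986 57.1980 38.8961] k=[82 82 82 79 82 62 42]
t=8: x=[82.0000 82.0000 81.7141 79.5934 79.8635 62.5400 44.8933] k=[82 82 82 75 76 61 45]
t=9: x=[82.0000 82.0000 81.3328 75.8171 74.6358 61.4648 47.4987] k=[82 82 81 79 72 61 52]
t=10: x=[82.0000 81.9034 80.9014 78.5580 71.8270 61.7447 53.7650] k=[82 82 82 77 70 65 54]
t=11: x=[82.0000 82.0000 81.5234 76.8582 70.4209 64.9225 55.9203] k=[82 82 82 80 68 64 56]
t=12: x=[82.0000 82.0000 81.8094 79.0782 69.0137 64.1289 57.6043] k=[82 82 82 80 66 61 56]
t=13: x=[82.0000 82.0000 81.8094 78.8899 67.1373 61.5581 57.3247] k=[82 82 77 80 71 61 57]
t=14: x=[82.0000 81.5170 77.7467 78.8899 71.1241 62.1179 58.2123] k=[82 78 77 82 75 59 60]
t=15: x=[81.6083 78.2248 77.5561 80.8711 74.3071 61.1798 60.6836] k=[82 82 73 80 70 56 65]
t=16: x=[82.0000 81.1306 74.4975 78.4192 69.8602 58.7894 64.8171] k=[82 76 79 75 67 56 64]
t=17: x=[81.4125 76.7732 78.3234 74.6866 66.9994 58.4152 63.9365] k=[76 76 79 71 72 58 62]
t=18: x=[75.8284 76.1948 77.9423 71.9431 70.7996 60.2902 62.3580] k=[80 74 77 68 66 63 58]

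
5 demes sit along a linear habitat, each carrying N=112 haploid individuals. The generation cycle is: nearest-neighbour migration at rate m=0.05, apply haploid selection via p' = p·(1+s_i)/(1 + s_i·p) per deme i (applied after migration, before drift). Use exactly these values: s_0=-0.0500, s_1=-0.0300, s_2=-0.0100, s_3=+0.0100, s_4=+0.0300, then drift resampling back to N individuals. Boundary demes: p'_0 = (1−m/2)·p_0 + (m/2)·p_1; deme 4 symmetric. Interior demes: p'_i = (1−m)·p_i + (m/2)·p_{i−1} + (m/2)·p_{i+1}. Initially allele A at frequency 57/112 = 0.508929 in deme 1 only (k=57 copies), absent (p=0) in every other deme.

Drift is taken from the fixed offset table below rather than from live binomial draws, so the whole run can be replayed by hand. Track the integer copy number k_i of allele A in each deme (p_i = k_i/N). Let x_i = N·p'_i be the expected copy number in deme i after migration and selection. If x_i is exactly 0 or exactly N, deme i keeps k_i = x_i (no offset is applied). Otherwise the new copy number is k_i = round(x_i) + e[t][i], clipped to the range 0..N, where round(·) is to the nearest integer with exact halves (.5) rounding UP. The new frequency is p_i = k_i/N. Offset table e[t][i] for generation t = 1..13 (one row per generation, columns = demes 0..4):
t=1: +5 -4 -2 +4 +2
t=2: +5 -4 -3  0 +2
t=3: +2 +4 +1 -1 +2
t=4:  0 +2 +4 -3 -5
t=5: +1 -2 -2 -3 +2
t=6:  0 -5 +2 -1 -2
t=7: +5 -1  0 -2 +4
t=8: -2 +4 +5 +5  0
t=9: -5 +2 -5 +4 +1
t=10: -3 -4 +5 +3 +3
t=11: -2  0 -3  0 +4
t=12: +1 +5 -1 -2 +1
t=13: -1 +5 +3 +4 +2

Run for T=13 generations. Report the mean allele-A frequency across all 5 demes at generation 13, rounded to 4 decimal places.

t=0: k=[0 57 0 0 0]
t=1: x=[1.3546 53.2986 1.4109 0.0000 0.0000] k=[6 49 0 0 0]
t=2: x=[6.7425 45.8728 1.2129 0.0000 0.0000] k=[12 42 0 0 0]
t=3: x=[12.1818 39.4185 1.0396 0.0000 0.0000] k=[14 43 2 0 0]
t=4: x=[14.0813 40.4595 2.9460 0.0505 0.0000] k=[14 42 7 0 0]
t=5: x=[14.0573 39.6415 7.6282 0.1767 0.0000] k=[15 38 6 0 0]
t=6: x=[14.8999 35.8782 6.5874 0.1515 0.0000] k=[15 31 9 0 0]
t=7: x=[14.7313 29.3850 9.2394 0.2272 0.0000] k=[20 28 9 0 0]
t=8: x=[19.3646 26.7007 9.1651 0.2272 0.0000] k=[17 31 14 5 0]
t=9: x=[16.6112 29.5575 14.0758 5.1487 0.1287] k=[12 32 9 9 1]
t=10: x=[11.9416 30.2478 9.4874 8.8810 1.2356] k=[9 26 14 12 4]
t=11: x=[8.9916 24.6839 14.1255 11.9559 4.3211] k=[7 25 11 12 8]
t=12: x=[7.1011 23.6272 11.2727 11.9810 8.3249] k=[8 29 10 10 9]
t=13: x=[8.1297 27.3652 10.3800 10.0658 9.2733] k=[7 32 13 14 11]

0.1375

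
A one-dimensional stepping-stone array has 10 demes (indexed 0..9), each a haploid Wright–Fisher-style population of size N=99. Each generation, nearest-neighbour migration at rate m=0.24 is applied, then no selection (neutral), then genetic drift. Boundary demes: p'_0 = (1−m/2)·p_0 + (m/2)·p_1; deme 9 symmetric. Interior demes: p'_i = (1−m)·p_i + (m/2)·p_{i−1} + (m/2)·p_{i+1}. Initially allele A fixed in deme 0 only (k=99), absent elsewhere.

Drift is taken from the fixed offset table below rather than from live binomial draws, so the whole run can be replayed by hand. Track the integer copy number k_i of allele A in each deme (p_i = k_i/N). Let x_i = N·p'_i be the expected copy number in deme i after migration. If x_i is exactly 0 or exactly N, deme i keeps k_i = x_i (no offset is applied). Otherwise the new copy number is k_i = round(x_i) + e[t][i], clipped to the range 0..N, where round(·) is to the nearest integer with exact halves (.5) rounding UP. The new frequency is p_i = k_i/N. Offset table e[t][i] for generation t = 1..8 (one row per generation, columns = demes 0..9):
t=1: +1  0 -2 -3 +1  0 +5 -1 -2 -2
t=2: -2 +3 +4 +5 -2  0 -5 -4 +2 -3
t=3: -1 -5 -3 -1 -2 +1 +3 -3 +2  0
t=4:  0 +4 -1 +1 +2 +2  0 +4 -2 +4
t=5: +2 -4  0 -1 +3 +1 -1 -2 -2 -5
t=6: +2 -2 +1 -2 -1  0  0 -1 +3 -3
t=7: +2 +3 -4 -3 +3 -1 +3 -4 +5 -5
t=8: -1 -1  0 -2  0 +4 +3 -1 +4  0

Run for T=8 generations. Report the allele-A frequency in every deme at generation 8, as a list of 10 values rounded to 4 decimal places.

t=0: k=[99 0 0 0 0 0 0 0 0 0]
t=1: x=[87.1200 11.8800 0.0000 0.0000 0.0000 0.0000 0.0000 0.0000 0.0000 0.0000] k=[88 12 0 0 0 0 0 0 0 0]
t=2: x=[78.8800 19.6800 1.4400 0.0000 0.0000 0.0000 0.0000 0.0000 0.0000 0.0000] k=[77 23 5 0 0 0 0 0 0 0]
t=3: x=[70.5200 27.3200 6.5600 0.6000 0.0000 0.0000 0.0000 0.0000 0.0000 0.0000] k=[70 22 4 0 0 0 0 0 0 0]
t=4: x=[64.2400 25.6000 5.6800 0.4800 0.0000 0.0000 0.0000 0.0000 0.0000 0.0000] k=[64 30 5 1 0 0 0 0 0 0]
t=5: x=[59.9200 31.0800 7.5200 1.3600 0.1200 0.0000 0.0000 0.0000 0.0000 0.0000] k=[62 27 8 0 3 0 0 0 0 0]
t=6: x=[57.8000 28.9200 9.3200 1.3200 2.2800 0.3600 0.0000 0.0000 0.0000 0.0000] k=[60 27 10 0 1 0 0 0 0 0]
t=7: x=[56.0400 28.9200 10.8400 1.3200 0.7600 0.1200 0.0000 0.0000 0.0000 0.0000] k=[58 32 7 0 4 0 0 0 0 0]
t=8: x=[54.8800 32.1200 9.1600 1.3200 3.0400 0.4800 0.0000 0.0000 0.0000 0.0000] k=[54 31 9 0 3 4 0 0 0 0]

[0.5455, 0.3131, 0.0909, 0.0000, 0.0303, 0.0404, 0.0000, 0.0000, 0.0000, 0.0000]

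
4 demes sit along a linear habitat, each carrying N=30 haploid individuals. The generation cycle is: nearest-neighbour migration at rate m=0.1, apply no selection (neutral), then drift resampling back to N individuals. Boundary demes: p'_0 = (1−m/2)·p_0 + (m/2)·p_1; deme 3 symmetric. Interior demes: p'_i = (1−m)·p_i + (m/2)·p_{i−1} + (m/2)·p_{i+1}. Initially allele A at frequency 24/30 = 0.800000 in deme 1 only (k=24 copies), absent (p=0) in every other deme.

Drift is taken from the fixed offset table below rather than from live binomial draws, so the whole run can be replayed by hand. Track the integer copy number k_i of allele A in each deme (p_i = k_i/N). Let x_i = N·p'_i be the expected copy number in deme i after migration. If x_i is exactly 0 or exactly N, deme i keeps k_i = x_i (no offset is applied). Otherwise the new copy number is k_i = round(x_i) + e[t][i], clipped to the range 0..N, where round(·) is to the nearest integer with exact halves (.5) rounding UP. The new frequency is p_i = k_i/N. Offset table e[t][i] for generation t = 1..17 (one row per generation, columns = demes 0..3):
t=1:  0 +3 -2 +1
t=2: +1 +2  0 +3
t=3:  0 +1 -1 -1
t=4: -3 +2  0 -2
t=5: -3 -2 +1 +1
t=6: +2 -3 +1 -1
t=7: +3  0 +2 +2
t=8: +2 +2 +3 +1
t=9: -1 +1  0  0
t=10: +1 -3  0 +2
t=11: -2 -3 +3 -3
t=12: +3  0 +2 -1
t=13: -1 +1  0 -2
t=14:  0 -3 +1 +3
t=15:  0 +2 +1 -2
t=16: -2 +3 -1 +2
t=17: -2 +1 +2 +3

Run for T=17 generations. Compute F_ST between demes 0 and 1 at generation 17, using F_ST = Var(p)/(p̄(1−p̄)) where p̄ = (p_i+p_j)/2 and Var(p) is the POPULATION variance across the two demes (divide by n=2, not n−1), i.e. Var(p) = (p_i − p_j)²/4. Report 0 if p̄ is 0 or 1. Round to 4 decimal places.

t=0: k=[0 24 0 0]
t=1: x=[1.2000 21.6000 1.2000 0.0000] k=[1 25 0 0]
t=2: x=[2.2000 22.5500 1.2500 0.0000] k=[3 25 1 0]
t=3: x=[4.1000 22.7000 2.1500 0.0500] k=[4 24 1 0]
t=4: x=[5.0000 21.8500 2.1000 0.0500] k=[2 24 2 0]
t=5: x=[3.1000 21.8000 3.0000 0.1000] k=[0 20 4 1]
t=6: x=[1.0000 18.2000 4.6500 1.1500] k=[3 15 6 0]
t=7: x=[3.6000 13.9500 6.1500 0.3000] k=[7 14 8 2]
t=8: x=[7.3500 13.3500 8.0000 2.3000] k=[9 15 11 3]
t=9: x=[9.3000 14.5000 10.8000 3.4000] k=[8 16 11 3]
t=10: x=[8.4000 15.3500 10.8500 3.4000] k=[9 12 11 5]
t=11: x=[9.1500 11.8000 10.7500 5.3000] k=[7 9 14 2]
t=12: x=[7.1000 9.1500 13.1500 2.6000] k=[10 9 15 2]
t=13: x=[9.9500 9.3500 14.0500 2.6500] k=[9 10 14 1]
t=14: x=[9.0500 10.1500 13.1500 1.6500] k=[9 7 14 5]
t=15: x=[8.9000 7.4500 13.2000 5.4500] k=[9 9 14 3]
t=16: x=[9.0000 9.2500 13.2000 3.5500] k=[7 12 12 6]
t=17: x=[7.2500 11.7500 11.7000 6.3000] k=[5 13 14 9]

0.0847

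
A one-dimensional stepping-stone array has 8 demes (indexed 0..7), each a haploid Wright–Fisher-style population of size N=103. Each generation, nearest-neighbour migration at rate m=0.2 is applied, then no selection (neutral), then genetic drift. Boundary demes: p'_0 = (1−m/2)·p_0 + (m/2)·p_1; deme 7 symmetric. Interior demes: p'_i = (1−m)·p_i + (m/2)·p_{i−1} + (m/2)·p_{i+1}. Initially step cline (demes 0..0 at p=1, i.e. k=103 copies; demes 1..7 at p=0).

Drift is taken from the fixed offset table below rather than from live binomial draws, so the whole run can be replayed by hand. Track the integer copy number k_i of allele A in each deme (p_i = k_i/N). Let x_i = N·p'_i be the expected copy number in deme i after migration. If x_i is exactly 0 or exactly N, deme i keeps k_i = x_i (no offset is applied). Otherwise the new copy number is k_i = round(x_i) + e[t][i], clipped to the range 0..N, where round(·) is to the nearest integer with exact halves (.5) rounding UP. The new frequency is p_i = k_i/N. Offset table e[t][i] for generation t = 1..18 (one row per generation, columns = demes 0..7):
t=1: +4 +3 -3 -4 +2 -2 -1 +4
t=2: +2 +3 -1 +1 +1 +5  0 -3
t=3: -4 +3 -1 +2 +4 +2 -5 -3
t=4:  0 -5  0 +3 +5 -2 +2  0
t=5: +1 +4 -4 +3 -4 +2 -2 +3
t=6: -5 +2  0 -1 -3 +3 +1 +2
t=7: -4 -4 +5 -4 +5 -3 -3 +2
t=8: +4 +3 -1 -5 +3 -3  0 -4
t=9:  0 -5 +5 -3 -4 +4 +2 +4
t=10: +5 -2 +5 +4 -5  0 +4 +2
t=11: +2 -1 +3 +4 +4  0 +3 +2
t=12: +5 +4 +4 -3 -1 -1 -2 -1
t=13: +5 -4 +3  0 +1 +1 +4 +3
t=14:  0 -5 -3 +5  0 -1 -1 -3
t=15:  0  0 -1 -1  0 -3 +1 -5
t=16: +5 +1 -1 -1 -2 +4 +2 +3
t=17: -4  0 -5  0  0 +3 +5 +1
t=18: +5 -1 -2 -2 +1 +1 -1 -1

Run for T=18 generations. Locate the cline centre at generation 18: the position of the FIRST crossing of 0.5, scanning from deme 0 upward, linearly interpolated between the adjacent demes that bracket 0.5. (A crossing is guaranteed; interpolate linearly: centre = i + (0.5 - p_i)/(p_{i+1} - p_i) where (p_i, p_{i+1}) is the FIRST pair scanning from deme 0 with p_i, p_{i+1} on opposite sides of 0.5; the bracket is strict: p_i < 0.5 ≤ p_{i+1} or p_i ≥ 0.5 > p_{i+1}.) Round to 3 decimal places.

t=0: k=[103 0 0 0 0 0 0 0]
t=1: x=[92.7000 10.3000 0.0000 0.0000 0.0000 0.0000 0.0000 0.0000] k=[97 13 0 0 0 0 0 0]
t=2: x=[88.6000 20.1000 1.3000 0.0000 0.0000 0.0000 0.0000 0.0000] k=[91 23 0 0 0 0 0 0]
t=3: x=[84.2000 27.5000 2.3000 0.0000 0.0000 0.0000 0.0000 0.0000] k=[80 31 1 0 0 0 0 0]
t=4: x=[75.1000 32.9000 3.9000 0.1000 0.0000 0.0000 0.0000 0.0000] k=[75 28 4 3 0 0 0 0]
t=5: x=[70.3000 30.3000 6.3000 2.8000 0.3000 0.0000 0.0000 0.0000] k=[71 34 2 6 0 0 0 0]
t=6: x=[67.3000 34.5000 5.6000 5.0000 0.6000 0.0000 0.0000 0.0000] k=[62 37 6 4 0 0 0 0]
t=7: x=[59.5000 36.4000 8.9000 3.8000 0.4000 0.0000 0.0000 0.0000] k=[56 32 14 0 5 0 0 0]
t=8: x=[53.6000 32.6000 14.4000 1.9000 4.0000 0.5000 0.0000 0.0000] k=[58 36 13 0 7 0 0 0]
t=9: x=[55.8000 35.9000 14.0000 2.0000 5.6000 0.7000 0.0000 0.0000] k=[56 31 19 0 2 5 0 0]
t=10: x=[53.5000 32.3000 18.3000 2.1000 2.1000 4.2000 0.5000 0.0000] k=[59 30 23 6 0 4 5 0]
t=11: x=[56.1000 32.2000 22.0000 7.1000 1.0000 3.7000 4.4000 0.5000] k=[58 31 25 11 5 4 7 3]
t=12: x=[55.3000 33.1000 24.2000 11.8000 5.5000 4.4000 6.3000 3.4000] k=[60 37 28 9 5 3 4 2]
t=13: x=[57.7000 38.4000 27.0000 10.5000 5.2000 3.3000 3.7000 2.2000] k=[63 34 30 11 6 4 8 5]
t=14: x=[60.1000 36.5000 28.5000 12.4000 6.3000 4.6000 7.3000 5.3000] k=[60 32 26 17 6 4 6 2]
t=15: x=[57.2000 34.2000 25.7000 16.8000 6.9000 4.4000 5.4000 2.4000] k=[57 34 25 16 7 1 6 0]
t=16: x=[54.7000 35.4000 25.0000 16.0000 7.3000 2.1000 4.9000 0.6000] k=[60 36 24 15 5 6 7 4]
t=17: x=[57.6000 37.2000 24.3000 14.9000 6.1000 6.0000 6.6000 4.3000] k=[54 37 19 15 6 9 12 5]
t=18: x=[52.3000 36.9000 20.4000 14.5000 7.2000 9.0000 11.0000 5.7000] k=[57 36 18 13 8 10 10 5]

0.262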